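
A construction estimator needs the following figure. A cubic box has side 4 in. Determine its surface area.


Shape: cube
Side s = 4 in
A cube has 6 square faces.
Formula: SA = 6 * s^2
s^2 = 16
SA = 6 * 16
SA = 96
96 in^2


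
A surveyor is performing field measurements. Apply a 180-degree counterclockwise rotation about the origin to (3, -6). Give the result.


Transformation: rotation about the origin
Original point: (3, -6)
Rule for 180 deg: (x, y) -> (-x, -y)
Apply: (3, -6) -> (-3, 6)
(-3, 6)


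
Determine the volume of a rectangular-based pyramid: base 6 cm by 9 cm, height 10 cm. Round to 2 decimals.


Shape: rectangular pyramid
Base: 6 cm x 9 cm, Height h = 10 cm
Formula: V = (1/3) * base_area * h
base_area = 6 * 9 = 54
base_area * h = 54 * 10 = 540
V = 540 / 3
V = 180
180 cm^3


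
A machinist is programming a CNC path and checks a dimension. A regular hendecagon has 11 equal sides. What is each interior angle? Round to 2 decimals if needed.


Shape: regular hendecagon (11 sides)
Formula: interior angle = (n - 2) * 180 / n
(n - 2) = 9
(n - 2) * 180 = 1620
angle = 1620 / 11
angle = 147.27
147.27 degrees


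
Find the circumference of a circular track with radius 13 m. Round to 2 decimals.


Shape: circle
Radius r = 13 m
Formula: C = 2 * pi * r
C = 2 * pi * 13
C = 26 * pi
C = 81.68
81.68 m


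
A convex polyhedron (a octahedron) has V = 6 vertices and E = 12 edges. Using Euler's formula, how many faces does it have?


Polyhedron: octahedron
Euler's formula for convex polyhedra: V - E + F = 2
Given: V = 6 vertices and E = 12 edges
Solve for F:
F = 2 + E - V = 2 + 12 - 6 = 8
8 faces


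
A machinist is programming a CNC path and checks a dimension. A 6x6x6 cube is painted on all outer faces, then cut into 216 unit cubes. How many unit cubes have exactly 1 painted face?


Large cube: 6 x 6 x 6, cut into unit cubes.
n = 6, so n - 2 = 4
Cubes with 1 painted face lie in the interior of each face.
A cube has 6 faces; each contributes (n - 2)^2 = 16 such cubes.
Count = 6 * 16 = 96
96 unit cubes


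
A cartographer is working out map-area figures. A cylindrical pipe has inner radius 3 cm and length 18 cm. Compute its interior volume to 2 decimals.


Shape: cylinder
Radius r = 3 cm, Height h = 18 cm
Formula: V = pi * r^2 * h
r^2 = 9
V = pi * 9 * 18
V = 162 * pi
V = 508.94
508.94 cm^3


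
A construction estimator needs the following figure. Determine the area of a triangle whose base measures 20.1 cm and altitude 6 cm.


Shape: triangle
Base b = 20.1 cm, Height h = 6 cm
Formula: A = (1/2) * b * h
A = 0.5 * 20.1 * 6
A = 0.5 * 120.6
A = 60.3
60.3 cm^2


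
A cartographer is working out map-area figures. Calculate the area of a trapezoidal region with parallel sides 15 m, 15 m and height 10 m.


Shape: trapezoid
Parallel sides a = 15 m, b = 15 m; Height h = 10 m
Formula: A = (a + b) * h / 2
a + b = 15 + 15 = 30
A = 30 * 10 / 2
A = 300 / 2
A = 150
150 m^2


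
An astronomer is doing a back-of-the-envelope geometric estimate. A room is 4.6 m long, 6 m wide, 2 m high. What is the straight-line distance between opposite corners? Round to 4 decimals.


Shape: rectangular box (space diagonal)
l = 4.6 m, w = 6 m, h = 2 m
Visualize: the diagonal of the base, then a right triangle with that diagonal and the height.
Formula: d = sqrt(l^2 + w^2 + h^2)
l^2 + w^2 + h^2 = 21.16 + 36 + 4 = 61.16
d = sqrt(61.16)
d = 7.8205
7.8205 m


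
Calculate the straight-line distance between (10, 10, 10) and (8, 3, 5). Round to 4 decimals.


3D distance between two points
P1 = (10, 10, 10), P2 = (8, 3, 5)
Formula: d = sqrt((x2-x1)^2 + (y2-y1)^2 + (z2-z1)^2)
dx = 8 - 10 = -2
dy = 3 - 10 = -7
dz = 5 - 10 = -5
dx^2 + dy^2 + dz^2 = 4 + 49 + 25 = 78
d = sqrt(78)
d = 8.8318
8.8318 units


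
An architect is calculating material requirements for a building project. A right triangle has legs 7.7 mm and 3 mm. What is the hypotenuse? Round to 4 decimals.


Shape: right triangle
Legs a = 7.7 mm, b = 3 mm
Formula: c = sqrt(a^2 + b^2)
a^2 = 59.29, b^2 = 9
a^2 + b^2 = 68.29
c = sqrt(68.29)
c = 8.2638
8.2638 mm


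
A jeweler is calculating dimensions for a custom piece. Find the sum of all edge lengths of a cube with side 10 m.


Shape: cube
Side s = 10 m
A cube has 12 edges, all equal.
Formula: total edge length = 12 * s
Total = 12 * 10
Total = 120
120 m


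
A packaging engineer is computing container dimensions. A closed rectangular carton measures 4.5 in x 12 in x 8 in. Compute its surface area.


Shape: rectangular prism
l = 4.5 in, w = 12 in, h = 8 in
Formula: SA = 2(lw + lh + wh)
lw = 54, lh = 36, wh = 96
lw + lh + wh = 186
SA = 2 * 186
SA = 372
372 in^2


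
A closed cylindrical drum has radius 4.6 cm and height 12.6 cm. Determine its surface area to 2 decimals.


Shape: closed cylinder
Radius r = 4.6 cm, Height h = 12.6 cm
Formula: SA = 2*pi*r^2 + 2*pi*r*h = 2*pi*r*(r + h)
r + h = 17.2
2 * r * (r + h) = 2 * 4.6 * 17.2 = 158.24
SA = 158.24 * pi
SA = 497.13
497.13 cm^2


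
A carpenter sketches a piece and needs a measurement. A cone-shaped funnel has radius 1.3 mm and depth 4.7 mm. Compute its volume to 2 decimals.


Shape: cone
Radius r = 1.3 mm, Height h = 4.7 mm
Formula: V = (1/3) * pi * r^2 * h
r^2 = 1.69
pi * r^2 * h = pi * 1.69 * 4.7 = 7.943 * pi
V = 7.943 * pi / 3
V = 8.32
8.32 mm^3


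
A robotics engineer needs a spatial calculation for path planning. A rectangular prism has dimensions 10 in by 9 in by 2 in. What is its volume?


Shape: rectangular prism
l = 10 in, w = 9 in, h = 2 in
Formula: V = l * w * h
V = 10 * 9 * 2
V = 90 * 2
V = 180
180 in^3


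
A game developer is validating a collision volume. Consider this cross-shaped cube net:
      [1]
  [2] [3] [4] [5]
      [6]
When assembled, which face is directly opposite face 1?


Net: cross layout. Take square 3 as the base (bottom).
Fold the four squares in the horizontal row up around 3: 2 -> left, 4 -> right, 5 wraps to the top.
Fold 1 and 6 up from 3: 1 -> back, 6 -> front.
Opposite pairs are therefore: (1, 6), (2, 4), (3, 5).
Face 1 is opposite face 6.
face 6


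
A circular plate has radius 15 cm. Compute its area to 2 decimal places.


Shape: circle
Radius r = 15 cm
Formula: A = pi * r^2
r^2 = 15^2 = 225
A = pi * 225
A = 706.86
706.86 cm^2


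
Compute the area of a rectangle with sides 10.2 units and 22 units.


Shape: rectangle
Length l = 10.2 units, Width w = 22 units
Formula: A = l * w
A = 10.2 * 22
A = 224.4
224.4 units^2


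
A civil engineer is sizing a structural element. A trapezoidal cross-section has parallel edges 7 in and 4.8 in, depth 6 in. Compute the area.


Shape: trapezoid
Parallel sides a = 7 in, b = 4.8 in; Height h = 6 in
Formula: A = (a + b) * h / 2
a + b = 7 + 4.8 = 11.8
A = 11.8 * 6 / 2
A = 70.8 / 2
A = 35.4
35.4 in^2


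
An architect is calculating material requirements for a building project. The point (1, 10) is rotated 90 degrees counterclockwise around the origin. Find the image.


Transformation: rotation about the origin
Original point: (1, 10)
Rule for 90 deg counterclockwise: (x, y) -> (-y, x)
Apply: (1, 10) -> (-10, 1)
(-10, 1)


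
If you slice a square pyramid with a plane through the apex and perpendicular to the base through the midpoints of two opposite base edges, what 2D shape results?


Solid: square pyramid
Cutting plane: through the apex and perpendicular to the base through the midpoints of two opposite base edges
Visualize the intersection of the plane with the solid's surface.
The boundary of the cut region is a isosceles triangle.
isosceles triangle


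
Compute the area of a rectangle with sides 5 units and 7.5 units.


Shape: rectangle
Length l = 5 units, Width w = 7.5 units
Formula: A = l * w
A = 5 * 7.5
A = 37.5
37.5 units^2


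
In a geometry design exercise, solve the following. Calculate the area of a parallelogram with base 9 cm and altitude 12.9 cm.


Shape: parallelogram
Base b = 9 cm, Height h = 12.9 cm
Formula: A = b * h
A = 9 * 12.9
A = 116.1
116.1 cm^2


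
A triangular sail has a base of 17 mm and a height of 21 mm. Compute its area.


Shape: triangle
Base b = 17 mm, Height h = 21 mm
Formula: A = (1/2) * b * h
A = 0.5 * 17 * 21
A = 0.5 * 357
A = 178.5
178.5 mm^2


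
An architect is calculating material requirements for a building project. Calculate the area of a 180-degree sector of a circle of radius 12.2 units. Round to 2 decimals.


Shape: circular sector
Radius r = 12.2 units, Angle = 180 degrees
Formula: A = (angle/360) * pi * r^2
r^2 = 148.84
Fraction of circle = 180/360
A = (180/360) * pi * 148.84
A = 74.42 * pi
A = 233.8
233.8 units^2


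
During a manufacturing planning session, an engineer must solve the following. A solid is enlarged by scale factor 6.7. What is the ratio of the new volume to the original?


Linear scale factor k = 6.7
Rule: under a linear scaling by k, volumes scale by k^3.
k^3 = 6.7 * 6.7 * 6.7
k^3 = 44.89 * 6.7
k^3 = 300.763
Volume scales by a factor of 300.763.
300.763 (dimensionless)


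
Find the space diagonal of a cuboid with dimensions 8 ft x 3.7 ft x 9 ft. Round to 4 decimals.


Shape: rectangular box (space diagonal)
l = 8 ft, w = 3.7 ft, h = 9 ft
Visualize: the diagonal of the base, then a right triangle with that diagonal and the height.
Formula: d = sqrt(l^2 + w^2 + h^2)
l^2 + w^2 + h^2 = 64 + 13.69 + 81 = 158.69
d = sqrt(158.69)
d = 12.5972
12.5972 ft


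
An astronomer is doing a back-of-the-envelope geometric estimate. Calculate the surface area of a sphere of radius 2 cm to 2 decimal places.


Shape: sphere
Radius r = 2 cm
Formula: SA = 4 * pi * r^2
r^2 = 4
SA = 4 * pi * 4
SA = 16 * pi
SA = 50.27
50.27 cm^2


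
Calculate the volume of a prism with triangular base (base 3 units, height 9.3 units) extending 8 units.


Shape: triangular prism
Triangle base = 3 units, triangle height = 9.3 units, prism length L = 8 units
Formula: V = (1/2 * b * h_tri) * L
Cross-section area = 0.5 * 3 * 9.3 = 13.95
V = 13.95 * 8
V = 111.6
111.6 units^3


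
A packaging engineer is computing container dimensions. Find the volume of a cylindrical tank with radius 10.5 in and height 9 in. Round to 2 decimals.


Shape: cylinder
Radius r = 10.5 in, Height h = 9 in
Formula: V = pi * r^2 * h
r^2 = 110.25
V = pi * 110.25 * 9
V = 992.25 * pi
V = 3117.25
3117.25 in^3


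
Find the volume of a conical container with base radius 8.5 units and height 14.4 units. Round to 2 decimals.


Shape: cone
Radius r = 8.5 units, Height h = 14.4 units
Formula: V = (1/3) * pi * r^2 * h
r^2 = 72.25
pi * r^2 * h = pi * 72.25 * 14.4 = 1040.4 * pi
V = 1040.4 * pi / 3
V = 1089.5
1089.5 units^3


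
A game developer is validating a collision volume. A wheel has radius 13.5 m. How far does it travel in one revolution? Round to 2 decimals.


Shape: circle
Radius r = 13.5 m
Formula: C = 2 * pi * r
C = 2 * pi * 13.5
C = 27 * pi
C = 84.82
84.82 m


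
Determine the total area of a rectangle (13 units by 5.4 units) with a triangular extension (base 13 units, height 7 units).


Composite shape: rectangle + triangle
Rectangle area = 13 * 5.4 = 70.2
Triangle area = 0.5 * 13 * 7 = 45.5
Total = 70.2 + 45.5
Total = 115.7
115.7 units^2


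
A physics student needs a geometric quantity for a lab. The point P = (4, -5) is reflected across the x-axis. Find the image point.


Transformation: reflection
Original point: (4, -5)
Rule for reflection over the x-axis: (x, y) -> (x, -y)
Apply: (4, -5) -> (4, 5)
(4, 5)


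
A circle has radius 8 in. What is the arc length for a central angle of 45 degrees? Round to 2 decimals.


Shape: circular arc
Radius r = 8 in, Angle = 45 degrees
Formula: L = (angle/360) * 2 * pi * r
2 * pi * r = 16 * pi
L = (45/360) * 16 * pi
L = 2 * pi
L = 6.28
6.28 in


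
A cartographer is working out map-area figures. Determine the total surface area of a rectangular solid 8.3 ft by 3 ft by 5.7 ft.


Shape: rectangular prism
l = 8.3 ft, w = 3 ft, h = 5.7 ft
Formula: SA = 2(lw + lh + wh)
lw = 24.9, lh = 47.31, wh = 17.1
lw + lh + wh = 89.31
SA = 2 * 89.31
SA = 178.62
178.62 ft^2


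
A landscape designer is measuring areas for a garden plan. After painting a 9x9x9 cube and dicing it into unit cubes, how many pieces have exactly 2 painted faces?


Large cube: 9 x 9 x 9, cut into unit cubes.
n = 9, so n - 2 = 7
Cubes with 2 painted faces lie along the edges, excluding corners.
A cube has 12 edges; each contributes (n - 2) = 7 such cubes.
Count = 12 * 7 = 84
84 unit cubes


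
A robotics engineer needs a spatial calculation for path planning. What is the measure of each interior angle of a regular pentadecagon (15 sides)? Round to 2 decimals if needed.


Shape: regular pentadecagon (15 sides)
Formula: interior angle = (n - 2) * 180 / n
(n - 2) = 13
(n - 2) * 180 = 2340
angle = 2340 / 15
angle = 156
156 degrees


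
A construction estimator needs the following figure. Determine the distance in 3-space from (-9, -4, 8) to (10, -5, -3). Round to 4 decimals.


3D distance between two points
P1 = (-9, -4, 8), P2 = (10, -5, -3)
Formula: d = sqrt((x2-x1)^2 + (y2-y1)^2 + (z2-z1)^2)
dx = 10 - -9 = 19
dy = -5 - -4 = -1
dz = -3 - 8 = -11
dx^2 + dy^2 + dz^2 = 361 + 1 + 121 = 483
d = sqrt(483)
d = 21.9773
21.9773 units


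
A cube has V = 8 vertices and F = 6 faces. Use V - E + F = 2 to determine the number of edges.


Polyhedron: cube
Euler's formula for convex polyhedra: V - E + F = 2
Given: V = 8 vertices and F = 6 faces
Solve for E:
E = V + F - 2 = 8 + 6 - 2 = 12
12 edges


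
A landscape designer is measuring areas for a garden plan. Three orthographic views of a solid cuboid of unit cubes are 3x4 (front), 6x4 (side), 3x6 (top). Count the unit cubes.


Orthographic views of a solid rectangular block:
Front view 3 x 4 -> length = 3, height = 4
Side view 6 x 4 -> width = 6, height = 4 (consistent)
Top view 3 x 6 -> confirms length = 3, width = 6
The block is 3 x 6 x 4.
Total unit cubes = 3 * 6 * 4 = 72
72 unit cubes


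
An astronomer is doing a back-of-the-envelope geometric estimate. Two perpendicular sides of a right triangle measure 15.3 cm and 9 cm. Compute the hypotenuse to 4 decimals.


Shape: right triangle
Legs a = 15.3 cm, b = 9 cm
Formula: c = sqrt(a^2 + b^2)
a^2 = 234.09, b^2 = 81
a^2 + b^2 = 315.09
c = sqrt(315.09)
c = 17.7508
17.7508 cm


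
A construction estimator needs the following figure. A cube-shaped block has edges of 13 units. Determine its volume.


Shape: cube
Side s = 13 units
Formula: V = s^3
V = 13 * 13 * 13
V = 169 * 13
V = 2197
2197 units^3


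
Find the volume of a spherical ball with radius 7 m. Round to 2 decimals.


Shape: sphere
Radius r = 7 m
Formula: V = (4/3) * pi * r^3
r^3 = 343
(4/3) * 343 = 457.333333
V = 457.333333 * pi
V = 1436.76
1436.76 m^3


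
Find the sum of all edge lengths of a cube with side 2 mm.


Shape: cube
Side s = 2 mm
A cube has 12 edges, all equal.
Formula: total edge length = 12 * s
Total = 12 * 2
Total = 24
24 mm


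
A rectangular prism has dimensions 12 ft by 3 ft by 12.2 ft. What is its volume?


Shape: rectangular prism
l = 12 ft, w = 3 ft, h = 12.2 ft
Formula: V = l * w * h
V = 12 * 3 * 12.2
V = 36 * 12.2
V = 439.2
439.2 ft^3


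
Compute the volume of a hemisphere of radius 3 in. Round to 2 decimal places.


Shape: hemisphere (half of a sphere)
Radius r = 3 in
Formula: V = (1/2) * (4/3) * pi * r^3 = (2/3) * pi * r^3
r^3 = 27
(2/3) * 27 = 18
V = 18 * pi
V = 56.55
56.55 in^3


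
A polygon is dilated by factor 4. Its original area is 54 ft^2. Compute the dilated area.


Linear scale factor k = 4
Original area = 54 ft^2
Rule: under a linear scaling by k, areas scale by k^2.
k^2 = 4^2 = 16
New area = 54 * 16
New area = 864
864 ft^2


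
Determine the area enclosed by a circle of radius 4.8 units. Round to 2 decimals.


Shape: circle
Radius r = 4.8 units
Formula: A = pi * r^2
r^2 = 4.8^2 = 23.04
A = pi * 23.04
A = 72.38
72.38 units^2


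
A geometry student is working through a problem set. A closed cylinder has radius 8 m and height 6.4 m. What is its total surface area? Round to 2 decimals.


Shape: closed cylinder
Radius r = 8 m, Height h = 6.4 m
Formula: SA = 2*pi*r^2 + 2*pi*r*h = 2*pi*r*(r + h)
r + h = 14.4
2 * r * (r + h) = 2 * 8 * 14.4 = 230.4
SA = 230.4 * pi
SA = 723.82
723.82 m^2


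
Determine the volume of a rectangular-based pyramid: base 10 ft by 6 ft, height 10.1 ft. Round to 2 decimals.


Shape: rectangular pyramid
Base: 10 ft x 6 ft, Height h = 10.1 ft
Formula: V = (1/3) * base_area * h
base_area = 10 * 6 = 60
base_area * h = 60 * 10.1 = 606
V = 606 / 3
V = 202
202 ft^3


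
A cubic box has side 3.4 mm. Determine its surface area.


Shape: cube
Side s = 3.4 mm
A cube has 6 square faces.
Formula: SA = 6 * s^2
s^2 = 11.56
SA = 6 * 11.56
SA = 69.36
69.36 mm^2


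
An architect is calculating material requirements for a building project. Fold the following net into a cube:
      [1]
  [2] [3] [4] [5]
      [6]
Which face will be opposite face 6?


Net: cross layout. Take square 3 as the base (bottom).
Fold the four squares in the horizontal row up around 3: 2 -> left, 4 -> right, 5 wraps to the top.
Fold 1 and 6 up from 3: 1 -> back, 6 -> front.
Opposite pairs are therefore: (1, 6), (2, 4), (3, 5).
Face 6 is opposite face 1.
face 1


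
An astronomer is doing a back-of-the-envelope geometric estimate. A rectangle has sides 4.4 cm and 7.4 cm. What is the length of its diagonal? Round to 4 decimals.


Shape: rectangle (diagonal via Pythagoras)
Sides: 4.4 cm and 7.4 cm
Formula: d = sqrt(l^2 + w^2)
l^2 = 19.36, w^2 = 54.76
l^2 + w^2 = 74.12
d = sqrt(74.12)
d = 8.6093
8.6093 cm


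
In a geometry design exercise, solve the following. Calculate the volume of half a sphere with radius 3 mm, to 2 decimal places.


Shape: hemisphere (half of a sphere)
Radius r = 3 mm
Formula: V = (1/2) * (4/3) * pi * r^3 = (2/3) * pi * r^3
r^3 = 27
(2/3) * 27 = 18
V = 18 * pi
V = 56.55
56.55 mm^3


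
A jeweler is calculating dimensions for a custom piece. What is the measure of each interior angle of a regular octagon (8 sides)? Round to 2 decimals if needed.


Shape: regular octagon (8 sides)
Formula: interior angle = (n - 2) * 180 / n
(n - 2) = 6
(n - 2) * 180 = 1080
angle = 1080 / 8
angle = 135
135 degrees


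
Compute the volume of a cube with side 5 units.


Shape: cube
Side s = 5 units
Formula: V = s^3
V = 5 * 5 * 5
V = 25 * 5
V = 125
125 units^3


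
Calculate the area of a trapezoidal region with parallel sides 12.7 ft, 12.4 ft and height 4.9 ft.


Shape: trapezoid
Parallel sides a = 12.7 ft, b = 12.4 ft; Height h = 4.9 ft
Formula: A = (a + b) * h / 2
a + b = 12.7 + 12.4 = 25.1
A = 25.1 * 4.9 / 2
A = 122.99 / 2
A = 61.495
61.495 ft^2


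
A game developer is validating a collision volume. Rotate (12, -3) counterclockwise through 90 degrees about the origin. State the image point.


Transformation: rotation about the origin
Original point: (12, -3)
Rule for 90 deg counterclockwise: (x, y) -> (-y, x)
Apply: (12, -3) -> (3, 12)
(3, 12)


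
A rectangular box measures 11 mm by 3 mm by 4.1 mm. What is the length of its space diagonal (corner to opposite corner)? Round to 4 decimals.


Shape: rectangular box (space diagonal)
l = 11 mm, w = 3 mm, h = 4.1 mm
Visualize: the diagonal of the base, then a right triangle with that diagonal and the height.
Formula: d = sqrt(l^2 + w^2 + h^2)
l^2 + w^2 + h^2 = 121 + 9 + 16.81 = 146.81
d = sqrt(146.81)
d = 12.1165
12.1165 mm


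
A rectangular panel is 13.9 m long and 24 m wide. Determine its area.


Shape: rectangle
Length l = 13.9 m, Width w = 24 m
Formula: A = l * w
A = 13.9 * 24
A = 333.6
333.6 m^2


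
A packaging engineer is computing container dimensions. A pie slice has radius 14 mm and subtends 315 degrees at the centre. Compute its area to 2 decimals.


Shape: circular sector
Radius r = 14 mm, Angle = 315 degrees
Formula: A = (angle/360) * pi * r^2
r^2 = 196
Fraction of circle = 315/360
A = (315/360) * pi * 196
A = 171.5 * pi
A = 538.78
538.78 mm^2


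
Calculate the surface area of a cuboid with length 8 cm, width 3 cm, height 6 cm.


Shape: rectangular prism
l = 8 cm, w = 3 cm, h = 6 cm
Formula: SA = 2(lw + lh + wh)
lw = 24, lh = 48, wh = 18
lw + lh + wh = 90
SA = 2 * 90
SA = 180
180 cm^2


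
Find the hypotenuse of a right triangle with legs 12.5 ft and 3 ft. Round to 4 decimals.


Shape: right triangle
Legs a = 12.5 ft, b = 3 ft
Formula: c = sqrt(a^2 + b^2)
a^2 = 156.25, b^2 = 9
a^2 + b^2 = 165.25
c = sqrt(165.25)
c = 12.855
12.855 ft


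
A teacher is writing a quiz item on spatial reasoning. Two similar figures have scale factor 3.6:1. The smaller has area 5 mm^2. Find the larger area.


Linear scale factor k = 3.6
Original area = 5 mm^2
Rule: under a linear scaling by k, areas scale by k^2.
k^2 = 3.6^2 = 12.96
New area = 5 * 12.96
New area = 64.8
64.8 mm^2


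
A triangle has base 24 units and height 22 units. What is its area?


Shape: triangle
Base b = 24 units, Height h = 22 units
Formula: A = (1/2) * b * h
A = 0.5 * 24 * 22
A = 0.5 * 528
A = 264
264 units^2


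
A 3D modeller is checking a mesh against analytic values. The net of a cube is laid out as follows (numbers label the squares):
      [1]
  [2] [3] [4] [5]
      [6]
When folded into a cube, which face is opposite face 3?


Net: cross layout. Take square 3 as the base (bottom).
Fold the four squares in the horizontal row up around 3: 2 -> left, 4 -> right, 5 wraps to the top.
Fold 1 and 6 up from 3: 1 -> back, 6 -> front.
Opposite pairs are therefore: (1, 6), (2, 4), (3, 5).
Face 3 is opposite face 5.
face 5


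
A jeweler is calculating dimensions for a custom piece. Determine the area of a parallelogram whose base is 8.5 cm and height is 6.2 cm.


Shape: parallelogram
Base b = 8.5 cm, Height h = 6.2 cm
Formula: A = b * h
A = 8.5 * 6.2
A = 52.7
52.7 cm^2


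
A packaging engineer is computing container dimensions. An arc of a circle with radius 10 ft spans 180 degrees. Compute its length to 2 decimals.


Shape: circular arc
Radius r = 10 ft, Angle = 180 degrees
Formula: L = (angle/360) * 2 * pi * r
2 * pi * r = 20 * pi
L = (180/360) * 20 * pi
L = 10 * pi
L = 31.42
31.42 ft


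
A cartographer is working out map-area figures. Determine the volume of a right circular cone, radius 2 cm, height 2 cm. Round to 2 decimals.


Shape: cone
Radius r = 2 cm, Height h = 2 cm
Formula: V = (1/3) * pi * r^2 * h
r^2 = 4
pi * r^2 * h = pi * 4 * 2 = 8 * pi
V = 8 * pi / 3
V = 8.38
8.38 cm^3


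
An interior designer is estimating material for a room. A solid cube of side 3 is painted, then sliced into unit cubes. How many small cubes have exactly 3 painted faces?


Large cube: 3 x 3 x 3, cut into unit cubes.
Cubes with 3 painted faces are at the corners. A cube always has 8 corners.
Count = 8
8 unit cubes


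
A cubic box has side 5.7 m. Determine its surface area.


Shape: cube
Side s = 5.7 m
A cube has 6 square faces.
Formula: SA = 6 * s^2
s^2 = 32.49
SA = 6 * 32.49
SA = 194.94
194.94 m^2


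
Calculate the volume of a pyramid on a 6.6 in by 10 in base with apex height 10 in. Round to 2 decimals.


Shape: rectangular pyramid
Base: 6.6 in x 10 in, Height h = 10 in
Formula: V = (1/3) * base_area * h
base_area = 6.6 * 10 = 66
base_area * h = 66 * 10 = 660
V = 660 / 3
V = 220
220 in^3


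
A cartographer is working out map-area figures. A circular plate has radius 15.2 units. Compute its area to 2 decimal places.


Shape: circle
Radius r = 15.2 units
Formula: A = pi * r^2
r^2 = 15.2^2 = 231.04
A = pi * 231.04
A = 725.83
725.83 units^2


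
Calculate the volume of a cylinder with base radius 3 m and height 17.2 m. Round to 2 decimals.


Shape: cylinder
Radius r = 3 m, Height h = 17.2 m
Formula: V = pi * r^2 * h
r^2 = 9
V = pi * 9 * 17.2
V = 154.8 * pi
V = 486.32
486.32 m^3


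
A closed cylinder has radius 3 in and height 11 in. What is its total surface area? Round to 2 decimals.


Shape: closed cylinder
Radius r = 3 in, Height h = 11 in
Formula: SA = 2*pi*r^2 + 2*pi*r*h = 2*pi*r*(r + h)
r + h = 14
2 * r * (r + h) = 2 * 3 * 14 = 84
SA = 84 * pi
SA = 263.89
263.89 in^2


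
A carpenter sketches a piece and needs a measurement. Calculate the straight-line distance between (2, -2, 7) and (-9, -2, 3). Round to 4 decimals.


3D distance between two points
P1 = (2, -2, 7), P2 = (-9, -2, 3)
Formula: d = sqrt((x2-x1)^2 + (y2-y1)^2 + (z2-z1)^2)
dx = -9 - 2 = -11
dy = -2 - -2 = 0
dz = 3 - 7 = -4
dx^2 + dy^2 + dz^2 = 121 + 0 + 16 = 137
d = sqrt(137)
d = 11.7047
11.7047 units


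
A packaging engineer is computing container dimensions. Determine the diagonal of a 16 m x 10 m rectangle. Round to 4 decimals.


Shape: rectangle (diagonal via Pythagoras)
Sides: 16 m and 10 m
Formula: d = sqrt(l^2 + w^2)
l^2 = 256, w^2 = 100
l^2 + w^2 = 356
d = sqrt(356)
d = 18.868
18.868 m


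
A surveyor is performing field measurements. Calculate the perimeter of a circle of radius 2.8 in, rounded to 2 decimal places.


Shape: circle
Radius r = 2.8 in
Formula: C = 2 * pi * r
C = 2 * pi * 2.8
C = 5.6 * pi
C = 17.59
17.59 in


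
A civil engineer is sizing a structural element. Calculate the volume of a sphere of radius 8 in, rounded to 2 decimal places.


Shape: sphere
Radius r = 8 in
Formula: V = (4/3) * pi * r^3
r^3 = 512
(4/3) * 512 = 682.666667
V = 682.666667 * pi
V = 2144.66
2144.66 in^3


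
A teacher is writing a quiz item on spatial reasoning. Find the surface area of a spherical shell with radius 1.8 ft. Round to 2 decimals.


Shape: sphere
Radius r = 1.8 ft
Formula: SA = 4 * pi * r^2
r^2 = 3.24
SA = 4 * pi * 3.24
SA = 12.96 * pi
SA = 40.72
40.72 ft^2


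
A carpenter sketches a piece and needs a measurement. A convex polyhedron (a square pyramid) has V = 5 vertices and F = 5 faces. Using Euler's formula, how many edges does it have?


Polyhedron: square pyramid
Euler's formula for convex polyhedra: V - E + F = 2
Given: V = 5 vertices and F = 5 faces
Solve for E:
E = V + F - 2 = 5 + 5 - 2 = 8
8 edges


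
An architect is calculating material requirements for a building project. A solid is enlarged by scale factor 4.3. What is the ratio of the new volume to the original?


Linear scale factor k = 4.3
Rule: under a linear scaling by k, volumes scale by k^3.
k^3 = 4.3 * 4.3 * 4.3
k^3 = 18.49 * 4.3
k^3 = 79.507
Volume scales by a factor of 79.507.
79.507 (dimensionless)


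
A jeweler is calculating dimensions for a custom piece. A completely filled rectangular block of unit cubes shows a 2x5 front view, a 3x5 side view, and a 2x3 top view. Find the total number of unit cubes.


Orthographic views of a solid rectangular block:
Front view 2 x 5 -> length = 2, height = 5
Side view 3 x 5 -> width = 3, height = 5 (consistent)
Top view 2 x 3 -> confirms length = 2, width = 3
The block is 2 x 3 x 5.
Total unit cubes = 2 * 3 * 5 = 30
30 unit cubes


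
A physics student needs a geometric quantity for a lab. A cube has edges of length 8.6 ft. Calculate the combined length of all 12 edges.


Shape: cube
Side s = 8.6 ft
A cube has 12 edges, all equal.
Formula: total edge length = 12 * s
Total = 12 * 8.6
Total = 103.2
103.2 ft


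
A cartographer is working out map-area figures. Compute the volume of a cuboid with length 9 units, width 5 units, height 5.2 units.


Shape: rectangular prism
l = 9 units, w = 5 units, h = 5.2 units
Formula: V = l * w * h
V = 9 * 5 * 5.2
V = 45 * 5.2
V = 234
234 units^3


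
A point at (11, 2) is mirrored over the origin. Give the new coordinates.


Transformation: reflection
Original point: (11, 2)
Rule for reflection through the origin: (x, y) -> (-x, -y)
Apply: (11, 2) -> (-11, -2)
(-11, -2)


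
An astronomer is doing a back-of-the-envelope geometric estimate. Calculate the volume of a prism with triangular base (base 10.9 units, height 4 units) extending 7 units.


Shape: triangular prism
Triangle base = 10.9 units, triangle height = 4 units, prism length L = 7 units
Formula: V = (1/2 * b * h_tri) * L
Cross-section area = 0.5 * 10.9 * 4 = 21.8
V = 21.8 * 7
V = 152.6
152.6 units^3


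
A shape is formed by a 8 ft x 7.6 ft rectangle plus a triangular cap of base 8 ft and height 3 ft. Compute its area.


Composite shape: rectangle + triangle
Rectangle area = 8 * 7.6 = 60.8
Triangle area = 0.5 * 8 * 3 = 12
Total = 60.8 + 12
Total = 72.8
72.8 ft^2


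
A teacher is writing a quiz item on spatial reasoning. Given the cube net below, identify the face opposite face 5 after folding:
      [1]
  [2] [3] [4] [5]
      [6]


Net: cross layout. Take square 3 as the base (bottom).
Fold the four squares in the horizontal row up around 3: 2 -> left, 4 -> right, 5 wraps to the top.
Fold 1 and 6 up from 3: 1 -> back, 6 -> front.
Opposite pairs are therefore: (1, 6), (2, 4), (3, 5).
Face 5 is opposite face 3.
face 3


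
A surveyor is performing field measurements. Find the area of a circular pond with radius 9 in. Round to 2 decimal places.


Shape: circle
Radius r = 9 in
Formula: A = pi * r^2
r^2 = 9^2 = 81
A = pi * 81
A = 254.47
254.47 in^2


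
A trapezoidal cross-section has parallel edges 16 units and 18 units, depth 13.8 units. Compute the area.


Shape: trapezoid
Parallel sides a = 16 units, b = 18 units; Height h = 13.8 units
Formula: A = (a + b) * h / 2
a + b = 16 + 18 = 34
A = 34 * 13.8 / 2
A = 469.2 / 2
A = 234.6
234.6 units^2


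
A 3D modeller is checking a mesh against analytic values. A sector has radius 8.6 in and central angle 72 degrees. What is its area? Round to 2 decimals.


Shape: circular sector
Radius r = 8.6 in, Angle = 72 degrees
Formula: A = (angle/360) * pi * r^2
r^2 = 73.96
Fraction of circle = 72/360
A = (72/360) * pi * 73.96
A = 14.792 * pi
A = 46.47
46.47 in^2


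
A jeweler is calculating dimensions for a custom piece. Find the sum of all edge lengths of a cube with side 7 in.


Shape: cube
Side s = 7 in
A cube has 12 edges, all equal.
Formula: total edge length = 12 * s
Total = 12 * 7
Total = 84
84 in


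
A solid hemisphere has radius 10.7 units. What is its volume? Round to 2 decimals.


Shape: hemisphere (half of a sphere)
Radius r = 10.7 units
Formula: V = (1/2) * (4/3) * pi * r^3 = (2/3) * pi * r^3
r^3 = 1225.043
(2/3) * 1225.043 = 816.695333
V = 816.695333 * pi
V = 2565.72
2565.72 units^3


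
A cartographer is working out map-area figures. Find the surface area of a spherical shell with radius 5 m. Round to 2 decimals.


Shape: sphere
Radius r = 5 m
Formula: SA = 4 * pi * r^2
r^2 = 25
SA = 4 * pi * 25
SA = 100 * pi
SA = 314.16
314.16 m^2


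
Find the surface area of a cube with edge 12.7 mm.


Shape: cube
Side s = 12.7 mm
A cube has 6 square faces.
Formula: SA = 6 * s^2
s^2 = 161.29
SA = 6 * 161.29
SA = 967.74
967.74 mm^2


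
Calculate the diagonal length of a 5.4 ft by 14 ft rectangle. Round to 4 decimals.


Shape: rectangle (diagonal via Pythagoras)
Sides: 5.4 ft and 14 ft
Formula: d = sqrt(l^2 + w^2)
l^2 = 29.16, w^2 = 196
l^2 + w^2 = 225.16
d = sqrt(225.16)
d = 15.0053
15.0053 ft


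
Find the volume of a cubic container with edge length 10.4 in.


Shape: cube
Side s = 10.4 in
Formula: V = s^3
V = 10.4 * 10.4 * 10.4
V = 108.16 * 10.4
V = 1124.864
1124.864 in^3


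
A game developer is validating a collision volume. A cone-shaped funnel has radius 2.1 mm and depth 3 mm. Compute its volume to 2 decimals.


Shape: cone
Radius r = 2.1 mm, Height h = 3 mm
Formula: V = (1/3) * pi * r^2 * h
r^2 = 4.41
pi * r^2 * h = pi * 4.41 * 3 = 13.23 * pi
V = 13.23 * pi / 3
V = 13.85
13.85 mm^3


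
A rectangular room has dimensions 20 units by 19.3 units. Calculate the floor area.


Shape: rectangle
Length l = 20 units, Width w = 19.3 units
Formula: A = l * w
A = 20 * 19.3
A = 386
386 units^2


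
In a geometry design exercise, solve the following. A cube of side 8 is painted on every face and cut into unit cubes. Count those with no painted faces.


Large cube: 8 x 8 x 8, cut into unit cubes.
n = 8, so n - 2 = 6
Unpainted cubes form the interior (n - 2)^3 block.
(n - 2)^3 = 6^3 = 216
216 unit cubes


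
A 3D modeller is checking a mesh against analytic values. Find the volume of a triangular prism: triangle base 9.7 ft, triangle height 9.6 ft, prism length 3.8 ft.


Shape: triangular prism
Triangle base = 9.7 ft, triangle height = 9.6 ft, prism length L = 3.8 ft
Formula: V = (1/2 * b * h_tri) * L
Cross-section area = 0.5 * 9.7 * 9.6 = 46.56
V = 46.56 * 3.8
V = 176.928
176.928 ft^3


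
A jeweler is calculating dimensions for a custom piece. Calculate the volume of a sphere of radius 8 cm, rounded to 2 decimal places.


Shape: sphere
Radius r = 8 cm
Formula: V = (4/3) * pi * r^3
r^3 = 512
(4/3) * 512 = 682.666667
V = 682.666667 * pi
V = 2144.66
2144.66 cm^3


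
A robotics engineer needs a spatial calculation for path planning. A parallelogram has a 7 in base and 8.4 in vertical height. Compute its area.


Shape: parallelogram
Base b = 7 in, Height h = 8.4 in
Formula: A = b * h
A = 7 * 8.4
A = 58.8
58.8 in^2


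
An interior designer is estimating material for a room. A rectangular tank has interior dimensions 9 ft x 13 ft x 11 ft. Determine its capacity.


Shape: rectangular prism
l = 9 ft, w = 13 ft, h = 11 ft
Formula: V = l * w * h
V = 9 * 13 * 11
V = 117 * 11
V = 1287
1287 ft^3


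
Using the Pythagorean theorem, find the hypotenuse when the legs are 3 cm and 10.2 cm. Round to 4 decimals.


Shape: right triangle
Legs a = 3 cm, b = 10.2 cm
Formula: c = sqrt(a^2 + b^2)
a^2 = 9, b^2 = 104.04
a^2 + b^2 = 113.04
c = sqrt(113.04)
c = 10.632
10.632 cm


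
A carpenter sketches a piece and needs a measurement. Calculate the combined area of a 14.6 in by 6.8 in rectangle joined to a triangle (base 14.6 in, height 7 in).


Composite shape: rectangle + triangle
Rectangle area = 14.6 * 6.8 = 99.28
Triangle area = 0.5 * 14.6 * 7 = 51.1
Total = 99.28 + 51.1
Total = 150.38
150.38 in^2


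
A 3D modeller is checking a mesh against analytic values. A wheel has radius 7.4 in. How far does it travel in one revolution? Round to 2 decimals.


Shape: circle
Radius r = 7.4 in
Formula: C = 2 * pi * r
C = 2 * pi * 7.4
C = 14.8 * pi
C = 46.5
46.5 in


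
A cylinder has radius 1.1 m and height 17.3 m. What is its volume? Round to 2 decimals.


Shape: cylinder
Radius r = 1.1 m, Height h = 17.3 m
Formula: V = pi * r^2 * h
r^2 = 1.21
V = pi * 1.21 * 17.3
V = 20.933 * pi
V = 65.76
65.76 m^3


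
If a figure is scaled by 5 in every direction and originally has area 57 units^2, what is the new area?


Linear scale factor k = 5
Original area = 57 units^2
Rule: under a linear scaling by k, areas scale by k^2.
k^2 = 5^2 = 25
New area = 57 * 25
New area = 1425
1425 units^2


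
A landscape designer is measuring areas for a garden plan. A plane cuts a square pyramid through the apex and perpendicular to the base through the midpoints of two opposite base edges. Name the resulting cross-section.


Solid: square pyramid
Cutting plane: through the apex and perpendicular to the base through the midpoints of two opposite base edges
Visualize the intersection of the plane with the solid's surface.
The boundary of the cut region is a isosceles triangle.
isosceles triangle


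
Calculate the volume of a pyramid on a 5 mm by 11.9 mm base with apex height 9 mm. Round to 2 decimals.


Shape: rectangular pyramid
Base: 5 mm x 11.9 mm, Height h = 9 mm
Formula: V = (1/3) * base_area * h
base_area = 5 * 11.9 = 59.5
base_area * h = 59.5 * 9 = 535.5
V = 535.5 / 3
V = 178.5
178.5 mm^3


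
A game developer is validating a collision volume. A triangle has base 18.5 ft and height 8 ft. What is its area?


Shape: triangle
Base b = 18.5 ft, Height h = 8 ft
Formula: A = (1/2) * b * h
A = 0.5 * 18.5 * 8
A = 0.5 * 148
A = 74
74 ft^2


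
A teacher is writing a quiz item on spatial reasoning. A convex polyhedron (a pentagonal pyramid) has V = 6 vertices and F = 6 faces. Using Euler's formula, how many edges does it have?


Polyhedron: pentagonal pyramid
Euler's formula for convex polyhedra: V - E + F = 2
Given: V = 6 vertices and F = 6 faces
Solve for E:
E = V + F - 2 = 6 + 6 - 2 = 10
10 edges


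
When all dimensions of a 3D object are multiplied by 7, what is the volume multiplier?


Linear scale factor k = 7
Rule: under a linear scaling by k, volumes scale by k^3.
k^3 = 7 * 7 * 7
k^3 = 49 * 7
k^3 = 343
Volume scales by a factor of 343.
343 (dimensionless)


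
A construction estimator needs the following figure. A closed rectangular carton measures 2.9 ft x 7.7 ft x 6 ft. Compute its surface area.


Shape: rectangular prism
l = 2.9 ft, w = 7.7 ft, h = 6 ft
Formula: SA = 2(lw + lh + wh)
lw = 22.33, lh = 17.4, wh = 46.2
lw + lh + wh = 85.93
SA = 2 * 85.93
SA = 171.86
171.86 ft^2


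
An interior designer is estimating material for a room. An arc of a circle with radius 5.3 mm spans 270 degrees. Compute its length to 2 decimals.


Shape: circular arc
Radius r = 5.3 mm, Angle = 270 degrees
Formula: L = (angle/360) * 2 * pi * r
2 * pi * r = 10.6 * pi
L = (270/360) * 10.6 * pi
L = 7.95 * pi
L = 24.98
24.98 mm


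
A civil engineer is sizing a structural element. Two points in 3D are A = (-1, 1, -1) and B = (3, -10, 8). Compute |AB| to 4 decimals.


3D distance between two points
P1 = (-1, 1, -1), P2 = (3, -10, 8)
Formula: d = sqrt((x2-x1)^2 + (y2-y1)^2 + (z2-z1)^2)
dx = 3 - -1 = 4
dy = -10 - 1 = -11
dz = 8 - -1 = 9
dx^2 + dy^2 + dz^2 = 16 + 121 + 81 = 218
d = sqrt(218)
d = 14.7648
14.7648 units


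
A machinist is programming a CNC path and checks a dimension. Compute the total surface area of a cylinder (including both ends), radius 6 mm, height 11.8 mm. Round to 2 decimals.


Shape: closed cylinder
Radius r = 6 mm, Height h = 11.8 mm
Formula: SA = 2*pi*r^2 + 2*pi*r*h = 2*pi*r*(r + h)
r + h = 17.8
2 * r * (r + h) = 2 * 6 * 17.8 = 213.6
SA = 213.6 * pi
SA = 671.04
671.04 mm^2


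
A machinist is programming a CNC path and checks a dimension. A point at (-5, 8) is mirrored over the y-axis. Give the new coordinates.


Transformation: reflection
Original point: (-5, 8)
Rule for reflection over the y-axis: (x, y) -> (-x, y)
Apply: (-5, 8) -> (5, 8)
(5, 8)


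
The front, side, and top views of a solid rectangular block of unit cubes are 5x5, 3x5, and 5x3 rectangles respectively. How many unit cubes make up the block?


Orthographic views of a solid rectangular block:
Front view 5 x 5 -> length = 5, height = 5
Side view 3 x 5 -> width = 3, height = 5 (consistent)
Top view 5 x 3 -> confirms length = 5, width = 3
The block is 5 x 3 x 5.
Total unit cubes = 5 * 3 * 5 = 75
75 unit cubes


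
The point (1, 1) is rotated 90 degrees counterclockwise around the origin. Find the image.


Transformation: rotation about the origin
Original point: (1, 1)
Rule for 90 deg counterclockwise: (x, y) -> (-y, x)
Apply: (1, 1) -> (-1, 1)
(-1, 1)


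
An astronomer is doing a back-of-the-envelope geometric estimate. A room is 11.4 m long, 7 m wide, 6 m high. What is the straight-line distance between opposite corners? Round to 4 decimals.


Shape: rectangular box (space diagonal)
l = 11.4 m, w = 7 m, h = 6 m
Visualize: the diagonal of the base, then a right triangle with that diagonal and the height.
Formula: d = sqrt(l^2 + w^2 + h^2)
l^2 + w^2 + h^2 = 129.96 + 49 + 36 = 214.96
d = sqrt(214.96)
d = 14.6615
14.6615 m


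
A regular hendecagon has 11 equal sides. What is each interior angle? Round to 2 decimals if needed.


Shape: regular hendecagon (11 sides)
Formula: interior angle = (n - 2) * 180 / n
(n - 2) = 9
(n - 2) * 180 = 1620
angle = 1620 / 11
angle = 147.27
147.27 degrees


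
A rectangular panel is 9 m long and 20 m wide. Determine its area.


Shape: rectangle
Length l = 9 m, Width w = 20 m
Formula: A = l * w
A = 9 * 20
A = 180
180 m^2


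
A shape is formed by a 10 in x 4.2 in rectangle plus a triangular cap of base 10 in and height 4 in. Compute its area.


Composite shape: rectangle + triangle
Rectangle area = 10 * 4.2 = 42
Triangle area = 0.5 * 10 * 4 = 20
Total = 42 + 20
Total = 62
62 in^2
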